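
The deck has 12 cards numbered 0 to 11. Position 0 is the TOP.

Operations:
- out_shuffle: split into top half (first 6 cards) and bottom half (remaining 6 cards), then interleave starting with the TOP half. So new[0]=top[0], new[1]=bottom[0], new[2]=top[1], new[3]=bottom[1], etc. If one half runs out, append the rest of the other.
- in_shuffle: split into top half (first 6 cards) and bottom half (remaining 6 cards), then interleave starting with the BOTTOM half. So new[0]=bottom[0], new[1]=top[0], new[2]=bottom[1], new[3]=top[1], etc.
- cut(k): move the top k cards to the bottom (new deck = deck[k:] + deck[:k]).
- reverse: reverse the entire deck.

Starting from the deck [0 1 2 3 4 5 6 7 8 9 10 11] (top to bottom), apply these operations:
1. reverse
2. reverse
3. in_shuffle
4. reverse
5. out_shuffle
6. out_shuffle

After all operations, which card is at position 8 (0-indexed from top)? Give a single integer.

After op 1 (reverse): [11 10 9 8 7 6 5 4 3 2 1 0]
After op 2 (reverse): [0 1 2 3 4 5 6 7 8 9 10 11]
After op 3 (in_shuffle): [6 0 7 1 8 2 9 3 10 4 11 5]
After op 4 (reverse): [5 11 4 10 3 9 2 8 1 7 0 6]
After op 5 (out_shuffle): [5 2 11 8 4 1 10 7 3 0 9 6]
After op 6 (out_shuffle): [5 10 2 7 11 3 8 0 4 9 1 6]
Position 8: card 4.

Answer: 4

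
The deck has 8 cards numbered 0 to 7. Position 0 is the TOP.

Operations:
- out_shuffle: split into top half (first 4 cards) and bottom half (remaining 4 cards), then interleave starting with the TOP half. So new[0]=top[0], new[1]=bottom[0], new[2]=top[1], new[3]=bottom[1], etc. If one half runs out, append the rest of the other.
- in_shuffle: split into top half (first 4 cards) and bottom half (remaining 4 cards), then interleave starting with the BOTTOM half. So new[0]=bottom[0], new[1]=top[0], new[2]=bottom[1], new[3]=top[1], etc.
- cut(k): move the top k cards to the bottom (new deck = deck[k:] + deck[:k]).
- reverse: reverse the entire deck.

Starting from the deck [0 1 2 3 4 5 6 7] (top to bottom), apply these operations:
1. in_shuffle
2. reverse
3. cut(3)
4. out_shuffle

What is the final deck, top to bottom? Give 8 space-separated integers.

After op 1 (in_shuffle): [4 0 5 1 6 2 7 3]
After op 2 (reverse): [3 7 2 6 1 5 0 4]
After op 3 (cut(3)): [6 1 5 0 4 3 7 2]
After op 4 (out_shuffle): [6 4 1 3 5 7 0 2]

Answer: 6 4 1 3 5 7 0 2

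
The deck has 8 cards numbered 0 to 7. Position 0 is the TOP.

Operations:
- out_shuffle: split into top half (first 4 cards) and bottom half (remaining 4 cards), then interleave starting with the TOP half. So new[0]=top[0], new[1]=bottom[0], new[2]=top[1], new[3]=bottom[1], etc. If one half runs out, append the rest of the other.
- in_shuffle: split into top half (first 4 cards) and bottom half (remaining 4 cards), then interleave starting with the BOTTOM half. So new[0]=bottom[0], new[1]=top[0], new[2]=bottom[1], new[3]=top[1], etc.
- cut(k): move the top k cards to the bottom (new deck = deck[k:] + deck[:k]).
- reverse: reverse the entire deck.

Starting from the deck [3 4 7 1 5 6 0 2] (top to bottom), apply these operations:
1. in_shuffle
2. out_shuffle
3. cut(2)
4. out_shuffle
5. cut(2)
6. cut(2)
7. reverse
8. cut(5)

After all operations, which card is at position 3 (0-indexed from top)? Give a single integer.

Answer: 1

Derivation:
After op 1 (in_shuffle): [5 3 6 4 0 7 2 1]
After op 2 (out_shuffle): [5 0 3 7 6 2 4 1]
After op 3 (cut(2)): [3 7 6 2 4 1 5 0]
After op 4 (out_shuffle): [3 4 7 1 6 5 2 0]
After op 5 (cut(2)): [7 1 6 5 2 0 3 4]
After op 6 (cut(2)): [6 5 2 0 3 4 7 1]
After op 7 (reverse): [1 7 4 3 0 2 5 6]
After op 8 (cut(5)): [2 5 6 1 7 4 3 0]
Position 3: card 1.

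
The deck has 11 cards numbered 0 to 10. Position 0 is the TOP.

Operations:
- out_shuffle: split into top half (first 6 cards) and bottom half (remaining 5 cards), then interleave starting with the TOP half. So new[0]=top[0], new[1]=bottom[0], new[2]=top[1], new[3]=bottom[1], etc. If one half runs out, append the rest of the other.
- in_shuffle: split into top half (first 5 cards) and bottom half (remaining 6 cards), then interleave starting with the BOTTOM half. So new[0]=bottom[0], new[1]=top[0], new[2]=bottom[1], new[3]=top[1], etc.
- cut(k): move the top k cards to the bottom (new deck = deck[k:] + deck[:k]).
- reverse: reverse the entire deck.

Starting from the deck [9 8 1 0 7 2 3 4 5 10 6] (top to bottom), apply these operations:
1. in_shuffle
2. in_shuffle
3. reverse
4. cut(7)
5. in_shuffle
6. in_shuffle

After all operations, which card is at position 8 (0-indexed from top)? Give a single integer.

Answer: 6

Derivation:
After op 1 (in_shuffle): [2 9 3 8 4 1 5 0 10 7 6]
After op 2 (in_shuffle): [1 2 5 9 0 3 10 8 7 4 6]
After op 3 (reverse): [6 4 7 8 10 3 0 9 5 2 1]
After op 4 (cut(7)): [9 5 2 1 6 4 7 8 10 3 0]
After op 5 (in_shuffle): [4 9 7 5 8 2 10 1 3 6 0]
After op 6 (in_shuffle): [2 4 10 9 1 7 3 5 6 8 0]
Position 8: card 6.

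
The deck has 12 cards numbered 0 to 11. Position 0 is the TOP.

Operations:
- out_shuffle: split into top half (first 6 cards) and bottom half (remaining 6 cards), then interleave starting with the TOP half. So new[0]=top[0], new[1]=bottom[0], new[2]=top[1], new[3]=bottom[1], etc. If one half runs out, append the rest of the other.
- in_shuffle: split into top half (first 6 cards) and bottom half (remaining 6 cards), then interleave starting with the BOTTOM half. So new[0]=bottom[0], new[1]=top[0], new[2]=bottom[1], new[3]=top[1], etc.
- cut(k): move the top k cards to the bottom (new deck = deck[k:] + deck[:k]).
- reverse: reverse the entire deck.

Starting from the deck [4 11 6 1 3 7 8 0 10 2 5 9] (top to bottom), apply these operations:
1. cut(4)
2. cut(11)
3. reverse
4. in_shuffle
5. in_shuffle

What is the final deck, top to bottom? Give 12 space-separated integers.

After op 1 (cut(4)): [3 7 8 0 10 2 5 9 4 11 6 1]
After op 2 (cut(11)): [1 3 7 8 0 10 2 5 9 4 11 6]
After op 3 (reverse): [6 11 4 9 5 2 10 0 8 7 3 1]
After op 4 (in_shuffle): [10 6 0 11 8 4 7 9 3 5 1 2]
After op 5 (in_shuffle): [7 10 9 6 3 0 5 11 1 8 2 4]

Answer: 7 10 9 6 3 0 5 11 1 8 2 4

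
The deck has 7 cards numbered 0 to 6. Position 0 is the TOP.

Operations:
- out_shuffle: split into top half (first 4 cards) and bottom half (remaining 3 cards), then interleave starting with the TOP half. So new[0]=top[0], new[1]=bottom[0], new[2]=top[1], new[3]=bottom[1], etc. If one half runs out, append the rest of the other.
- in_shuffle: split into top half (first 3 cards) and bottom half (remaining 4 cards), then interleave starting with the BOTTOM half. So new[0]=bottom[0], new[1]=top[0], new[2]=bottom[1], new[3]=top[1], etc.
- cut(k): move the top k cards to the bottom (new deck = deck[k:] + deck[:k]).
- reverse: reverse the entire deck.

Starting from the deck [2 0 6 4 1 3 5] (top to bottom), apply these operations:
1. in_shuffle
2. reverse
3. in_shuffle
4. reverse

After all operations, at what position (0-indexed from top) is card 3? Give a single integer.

After op 1 (in_shuffle): [4 2 1 0 3 6 5]
After op 2 (reverse): [5 6 3 0 1 2 4]
After op 3 (in_shuffle): [0 5 1 6 2 3 4]
After op 4 (reverse): [4 3 2 6 1 5 0]
Card 3 is at position 1.

Answer: 1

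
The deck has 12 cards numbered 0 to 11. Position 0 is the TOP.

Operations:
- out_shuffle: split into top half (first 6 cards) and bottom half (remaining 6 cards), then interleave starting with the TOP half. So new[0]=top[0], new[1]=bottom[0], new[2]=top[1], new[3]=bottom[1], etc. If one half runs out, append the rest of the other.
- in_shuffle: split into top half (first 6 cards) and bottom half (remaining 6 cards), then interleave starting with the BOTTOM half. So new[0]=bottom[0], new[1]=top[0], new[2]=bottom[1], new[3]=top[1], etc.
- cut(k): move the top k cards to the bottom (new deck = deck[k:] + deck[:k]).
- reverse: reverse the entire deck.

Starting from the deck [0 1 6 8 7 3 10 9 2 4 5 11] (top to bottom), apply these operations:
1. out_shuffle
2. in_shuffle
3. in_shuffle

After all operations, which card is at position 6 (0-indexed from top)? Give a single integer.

Answer: 6

Derivation:
After op 1 (out_shuffle): [0 10 1 9 6 2 8 4 7 5 3 11]
After op 2 (in_shuffle): [8 0 4 10 7 1 5 9 3 6 11 2]
After op 3 (in_shuffle): [5 8 9 0 3 4 6 10 11 7 2 1]
Position 6: card 6.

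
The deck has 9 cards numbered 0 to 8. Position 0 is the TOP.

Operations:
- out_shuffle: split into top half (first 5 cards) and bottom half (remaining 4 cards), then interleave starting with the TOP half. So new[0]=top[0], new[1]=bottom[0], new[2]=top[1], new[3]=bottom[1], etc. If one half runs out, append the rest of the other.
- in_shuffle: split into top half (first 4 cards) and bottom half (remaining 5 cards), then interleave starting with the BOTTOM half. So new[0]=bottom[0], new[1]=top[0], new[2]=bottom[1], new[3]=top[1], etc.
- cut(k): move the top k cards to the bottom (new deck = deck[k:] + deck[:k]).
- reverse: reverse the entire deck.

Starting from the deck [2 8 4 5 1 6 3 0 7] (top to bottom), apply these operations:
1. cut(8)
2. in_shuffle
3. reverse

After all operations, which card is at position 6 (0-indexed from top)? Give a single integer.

After op 1 (cut(8)): [7 2 8 4 5 1 6 3 0]
After op 2 (in_shuffle): [5 7 1 2 6 8 3 4 0]
After op 3 (reverse): [0 4 3 8 6 2 1 7 5]
Position 6: card 1.

Answer: 1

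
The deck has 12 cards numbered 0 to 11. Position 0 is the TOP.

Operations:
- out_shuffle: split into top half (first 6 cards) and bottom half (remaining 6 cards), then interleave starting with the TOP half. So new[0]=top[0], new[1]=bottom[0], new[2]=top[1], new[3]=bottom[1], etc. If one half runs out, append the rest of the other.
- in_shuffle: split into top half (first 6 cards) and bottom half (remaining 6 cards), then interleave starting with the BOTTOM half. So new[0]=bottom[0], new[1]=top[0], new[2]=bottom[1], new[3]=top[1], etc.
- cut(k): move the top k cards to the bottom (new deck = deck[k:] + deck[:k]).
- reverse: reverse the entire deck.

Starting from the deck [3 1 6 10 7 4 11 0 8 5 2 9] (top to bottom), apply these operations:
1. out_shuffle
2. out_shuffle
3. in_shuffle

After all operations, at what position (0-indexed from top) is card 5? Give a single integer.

Answer: 7

Derivation:
After op 1 (out_shuffle): [3 11 1 0 6 8 10 5 7 2 4 9]
After op 2 (out_shuffle): [3 10 11 5 1 7 0 2 6 4 8 9]
After op 3 (in_shuffle): [0 3 2 10 6 11 4 5 8 1 9 7]
Card 5 is at position 7.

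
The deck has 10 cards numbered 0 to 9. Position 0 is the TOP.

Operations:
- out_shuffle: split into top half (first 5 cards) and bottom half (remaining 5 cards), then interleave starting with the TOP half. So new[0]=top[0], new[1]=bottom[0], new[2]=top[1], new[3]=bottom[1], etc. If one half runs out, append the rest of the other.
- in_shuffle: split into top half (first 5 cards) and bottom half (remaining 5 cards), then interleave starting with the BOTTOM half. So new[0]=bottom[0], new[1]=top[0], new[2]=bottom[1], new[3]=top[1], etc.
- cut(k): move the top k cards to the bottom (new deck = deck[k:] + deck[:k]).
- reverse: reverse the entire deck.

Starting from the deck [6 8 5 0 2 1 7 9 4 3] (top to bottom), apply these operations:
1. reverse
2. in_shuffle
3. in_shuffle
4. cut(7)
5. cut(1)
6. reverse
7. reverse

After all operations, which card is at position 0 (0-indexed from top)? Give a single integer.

After op 1 (reverse): [3 4 9 7 1 2 0 5 8 6]
After op 2 (in_shuffle): [2 3 0 4 5 9 8 7 6 1]
After op 3 (in_shuffle): [9 2 8 3 7 0 6 4 1 5]
After op 4 (cut(7)): [4 1 5 9 2 8 3 7 0 6]
After op 5 (cut(1)): [1 5 9 2 8 3 7 0 6 4]
After op 6 (reverse): [4 6 0 7 3 8 2 9 5 1]
After op 7 (reverse): [1 5 9 2 8 3 7 0 6 4]
Position 0: card 1.

Answer: 1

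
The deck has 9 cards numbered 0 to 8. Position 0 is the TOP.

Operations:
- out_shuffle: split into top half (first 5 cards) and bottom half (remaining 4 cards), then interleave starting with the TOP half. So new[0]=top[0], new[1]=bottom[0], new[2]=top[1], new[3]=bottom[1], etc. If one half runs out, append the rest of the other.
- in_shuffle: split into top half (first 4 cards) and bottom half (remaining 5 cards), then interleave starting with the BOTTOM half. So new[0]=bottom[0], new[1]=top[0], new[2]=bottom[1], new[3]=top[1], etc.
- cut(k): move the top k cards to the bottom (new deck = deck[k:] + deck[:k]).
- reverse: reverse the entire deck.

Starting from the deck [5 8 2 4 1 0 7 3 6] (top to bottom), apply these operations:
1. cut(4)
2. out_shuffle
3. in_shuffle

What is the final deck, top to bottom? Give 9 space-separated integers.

After op 1 (cut(4)): [1 0 7 3 6 5 8 2 4]
After op 2 (out_shuffle): [1 5 0 8 7 2 3 4 6]
After op 3 (in_shuffle): [7 1 2 5 3 0 4 8 6]

Answer: 7 1 2 5 3 0 4 8 6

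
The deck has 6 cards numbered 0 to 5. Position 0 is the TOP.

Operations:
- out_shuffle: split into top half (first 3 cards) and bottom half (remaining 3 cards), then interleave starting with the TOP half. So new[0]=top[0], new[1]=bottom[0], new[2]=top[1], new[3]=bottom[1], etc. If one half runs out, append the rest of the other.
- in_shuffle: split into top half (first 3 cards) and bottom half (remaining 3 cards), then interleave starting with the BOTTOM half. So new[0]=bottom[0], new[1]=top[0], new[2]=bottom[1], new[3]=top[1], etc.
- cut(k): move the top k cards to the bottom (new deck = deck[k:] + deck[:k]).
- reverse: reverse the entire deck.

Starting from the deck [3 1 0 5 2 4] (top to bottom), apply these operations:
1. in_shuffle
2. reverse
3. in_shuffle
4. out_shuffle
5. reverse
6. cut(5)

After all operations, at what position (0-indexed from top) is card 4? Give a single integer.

Answer: 5

Derivation:
After op 1 (in_shuffle): [5 3 2 1 4 0]
After op 2 (reverse): [0 4 1 2 3 5]
After op 3 (in_shuffle): [2 0 3 4 5 1]
After op 4 (out_shuffle): [2 4 0 5 3 1]
After op 5 (reverse): [1 3 5 0 4 2]
After op 6 (cut(5)): [2 1 3 5 0 4]
Card 4 is at position 5.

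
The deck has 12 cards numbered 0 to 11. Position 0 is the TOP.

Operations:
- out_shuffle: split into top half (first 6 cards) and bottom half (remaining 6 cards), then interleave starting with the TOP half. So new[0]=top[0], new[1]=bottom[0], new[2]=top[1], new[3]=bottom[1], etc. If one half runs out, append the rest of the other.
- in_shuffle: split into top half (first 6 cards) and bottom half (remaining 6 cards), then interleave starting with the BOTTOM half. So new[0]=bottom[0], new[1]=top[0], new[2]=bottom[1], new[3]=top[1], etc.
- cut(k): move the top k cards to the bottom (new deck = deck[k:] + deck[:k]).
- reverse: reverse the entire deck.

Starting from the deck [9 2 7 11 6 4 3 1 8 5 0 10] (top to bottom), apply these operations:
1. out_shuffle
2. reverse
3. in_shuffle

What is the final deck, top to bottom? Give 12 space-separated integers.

Answer: 8 10 7 4 1 0 2 6 3 5 9 11

Derivation:
After op 1 (out_shuffle): [9 3 2 1 7 8 11 5 6 0 4 10]
After op 2 (reverse): [10 4 0 6 5 11 8 7 1 2 3 9]
After op 3 (in_shuffle): [8 10 7 4 1 0 2 6 3 5 9 11]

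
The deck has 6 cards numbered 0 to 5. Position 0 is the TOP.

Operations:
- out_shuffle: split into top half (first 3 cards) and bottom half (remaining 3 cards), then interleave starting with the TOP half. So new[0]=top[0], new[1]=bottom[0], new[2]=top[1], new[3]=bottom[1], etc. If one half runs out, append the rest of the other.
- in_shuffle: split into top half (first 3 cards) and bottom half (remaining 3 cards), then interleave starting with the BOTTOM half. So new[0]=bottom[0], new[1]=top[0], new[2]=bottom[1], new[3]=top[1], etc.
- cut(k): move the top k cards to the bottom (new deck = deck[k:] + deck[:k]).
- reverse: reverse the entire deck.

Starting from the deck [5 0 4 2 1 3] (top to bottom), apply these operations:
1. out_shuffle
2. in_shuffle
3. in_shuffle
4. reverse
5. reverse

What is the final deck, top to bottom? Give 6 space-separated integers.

Answer: 2 1 3 5 0 4

Derivation:
After op 1 (out_shuffle): [5 2 0 1 4 3]
After op 2 (in_shuffle): [1 5 4 2 3 0]
After op 3 (in_shuffle): [2 1 3 5 0 4]
After op 4 (reverse): [4 0 5 3 1 2]
After op 5 (reverse): [2 1 3 5 0 4]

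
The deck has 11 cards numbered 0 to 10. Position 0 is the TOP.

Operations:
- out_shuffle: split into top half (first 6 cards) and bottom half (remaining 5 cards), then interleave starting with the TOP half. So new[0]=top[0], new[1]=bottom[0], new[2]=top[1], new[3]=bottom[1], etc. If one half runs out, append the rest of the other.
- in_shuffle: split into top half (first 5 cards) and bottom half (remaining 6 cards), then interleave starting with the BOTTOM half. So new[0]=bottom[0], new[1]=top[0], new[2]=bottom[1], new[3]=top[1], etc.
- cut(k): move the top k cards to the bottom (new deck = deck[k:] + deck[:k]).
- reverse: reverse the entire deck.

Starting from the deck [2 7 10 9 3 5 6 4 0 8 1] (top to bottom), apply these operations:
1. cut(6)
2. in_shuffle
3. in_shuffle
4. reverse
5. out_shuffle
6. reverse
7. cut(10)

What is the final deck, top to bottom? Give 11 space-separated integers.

Answer: 5 7 0 3 2 4 9 1 6 10 8

Derivation:
After op 1 (cut(6)): [6 4 0 8 1 2 7 10 9 3 5]
After op 2 (in_shuffle): [2 6 7 4 10 0 9 8 3 1 5]
After op 3 (in_shuffle): [0 2 9 6 8 7 3 4 1 10 5]
After op 4 (reverse): [5 10 1 4 3 7 8 6 9 2 0]
After op 5 (out_shuffle): [5 8 10 6 1 9 4 2 3 0 7]
After op 6 (reverse): [7 0 3 2 4 9 1 6 10 8 5]
After op 7 (cut(10)): [5 7 0 3 2 4 9 1 6 10 8]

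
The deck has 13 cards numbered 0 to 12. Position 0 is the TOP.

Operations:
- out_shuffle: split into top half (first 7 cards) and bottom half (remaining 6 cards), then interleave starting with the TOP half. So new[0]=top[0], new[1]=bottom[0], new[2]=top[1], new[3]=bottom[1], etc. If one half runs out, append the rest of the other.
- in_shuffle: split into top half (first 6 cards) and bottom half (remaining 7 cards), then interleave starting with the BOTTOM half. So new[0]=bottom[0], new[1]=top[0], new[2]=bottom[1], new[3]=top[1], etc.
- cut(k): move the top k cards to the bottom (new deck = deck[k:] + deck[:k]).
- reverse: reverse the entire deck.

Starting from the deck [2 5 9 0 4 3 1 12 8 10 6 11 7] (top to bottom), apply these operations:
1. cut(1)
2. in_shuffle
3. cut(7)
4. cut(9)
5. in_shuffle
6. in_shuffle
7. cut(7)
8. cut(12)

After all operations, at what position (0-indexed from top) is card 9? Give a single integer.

After op 1 (cut(1)): [5 9 0 4 3 1 12 8 10 6 11 7 2]
After op 2 (in_shuffle): [12 5 8 9 10 0 6 4 11 3 7 1 2]
After op 3 (cut(7)): [4 11 3 7 1 2 12 5 8 9 10 0 6]
After op 4 (cut(9)): [9 10 0 6 4 11 3 7 1 2 12 5 8]
After op 5 (in_shuffle): [3 9 7 10 1 0 2 6 12 4 5 11 8]
After op 6 (in_shuffle): [2 3 6 9 12 7 4 10 5 1 11 0 8]
After op 7 (cut(7)): [10 5 1 11 0 8 2 3 6 9 12 7 4]
After op 8 (cut(12)): [4 10 5 1 11 0 8 2 3 6 9 12 7]
Card 9 is at position 10.

Answer: 10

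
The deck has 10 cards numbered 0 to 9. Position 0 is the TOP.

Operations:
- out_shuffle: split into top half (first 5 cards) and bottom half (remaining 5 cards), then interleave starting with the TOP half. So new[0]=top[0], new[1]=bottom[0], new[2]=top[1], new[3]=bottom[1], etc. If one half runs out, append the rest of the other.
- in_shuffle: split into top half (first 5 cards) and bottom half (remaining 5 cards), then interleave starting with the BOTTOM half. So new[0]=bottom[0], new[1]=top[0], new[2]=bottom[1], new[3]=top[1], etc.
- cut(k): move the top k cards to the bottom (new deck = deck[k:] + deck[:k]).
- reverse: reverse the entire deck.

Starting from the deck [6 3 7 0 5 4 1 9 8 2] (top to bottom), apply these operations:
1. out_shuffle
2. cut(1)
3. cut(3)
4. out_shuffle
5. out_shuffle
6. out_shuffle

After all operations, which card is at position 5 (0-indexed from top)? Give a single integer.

Answer: 5

Derivation:
After op 1 (out_shuffle): [6 4 3 1 7 9 0 8 5 2]
After op 2 (cut(1)): [4 3 1 7 9 0 8 5 2 6]
After op 3 (cut(3)): [7 9 0 8 5 2 6 4 3 1]
After op 4 (out_shuffle): [7 2 9 6 0 4 8 3 5 1]
After op 5 (out_shuffle): [7 4 2 8 9 3 6 5 0 1]
After op 6 (out_shuffle): [7 3 4 6 2 5 8 0 9 1]
Position 5: card 5.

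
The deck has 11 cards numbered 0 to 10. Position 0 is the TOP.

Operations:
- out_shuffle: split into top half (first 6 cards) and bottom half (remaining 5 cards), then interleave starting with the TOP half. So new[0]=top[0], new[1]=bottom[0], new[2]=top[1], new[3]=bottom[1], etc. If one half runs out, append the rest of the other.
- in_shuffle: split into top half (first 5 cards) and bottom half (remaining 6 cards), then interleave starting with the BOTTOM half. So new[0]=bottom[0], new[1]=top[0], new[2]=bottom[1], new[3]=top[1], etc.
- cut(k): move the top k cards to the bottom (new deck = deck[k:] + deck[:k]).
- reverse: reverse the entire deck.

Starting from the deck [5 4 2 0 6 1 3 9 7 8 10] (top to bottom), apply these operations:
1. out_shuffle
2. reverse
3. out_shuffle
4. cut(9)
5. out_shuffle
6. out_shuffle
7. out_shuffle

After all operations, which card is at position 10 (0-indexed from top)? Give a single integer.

Answer: 10

Derivation:
After op 1 (out_shuffle): [5 3 4 9 2 7 0 8 6 10 1]
After op 2 (reverse): [1 10 6 8 0 7 2 9 4 3 5]
After op 3 (out_shuffle): [1 2 10 9 6 4 8 3 0 5 7]
After op 4 (cut(9)): [5 7 1 2 10 9 6 4 8 3 0]
After op 5 (out_shuffle): [5 6 7 4 1 8 2 3 10 0 9]
After op 6 (out_shuffle): [5 2 6 3 7 10 4 0 1 9 8]
After op 7 (out_shuffle): [5 4 2 0 6 1 3 9 7 8 10]
Position 10: card 10.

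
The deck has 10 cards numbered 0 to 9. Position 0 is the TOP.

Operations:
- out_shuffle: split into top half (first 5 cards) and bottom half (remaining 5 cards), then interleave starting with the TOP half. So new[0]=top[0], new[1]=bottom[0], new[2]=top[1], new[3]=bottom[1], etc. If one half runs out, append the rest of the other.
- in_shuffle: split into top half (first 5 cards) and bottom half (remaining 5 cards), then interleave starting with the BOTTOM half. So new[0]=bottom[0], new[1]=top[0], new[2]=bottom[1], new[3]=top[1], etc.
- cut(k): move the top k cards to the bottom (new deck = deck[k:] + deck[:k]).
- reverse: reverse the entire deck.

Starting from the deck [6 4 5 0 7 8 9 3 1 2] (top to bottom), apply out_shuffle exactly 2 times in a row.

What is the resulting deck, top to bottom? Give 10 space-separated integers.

Answer: 6 3 8 0 4 1 9 7 5 2

Derivation:
After op 1 (out_shuffle): [6 8 4 9 5 3 0 1 7 2]
After op 2 (out_shuffle): [6 3 8 0 4 1 9 7 5 2]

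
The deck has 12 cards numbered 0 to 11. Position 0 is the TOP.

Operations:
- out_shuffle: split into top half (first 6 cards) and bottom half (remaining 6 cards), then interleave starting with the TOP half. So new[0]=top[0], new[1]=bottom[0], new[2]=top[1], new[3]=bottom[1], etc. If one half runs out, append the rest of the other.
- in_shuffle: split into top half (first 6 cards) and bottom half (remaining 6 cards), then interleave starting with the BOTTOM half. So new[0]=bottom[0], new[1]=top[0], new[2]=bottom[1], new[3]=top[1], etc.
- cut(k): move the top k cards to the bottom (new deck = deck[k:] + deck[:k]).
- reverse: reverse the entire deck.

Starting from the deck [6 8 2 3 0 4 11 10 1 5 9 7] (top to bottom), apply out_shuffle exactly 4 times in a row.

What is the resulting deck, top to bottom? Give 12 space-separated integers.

After op 1 (out_shuffle): [6 11 8 10 2 1 3 5 0 9 4 7]
After op 2 (out_shuffle): [6 3 11 5 8 0 10 9 2 4 1 7]
After op 3 (out_shuffle): [6 10 3 9 11 2 5 4 8 1 0 7]
After op 4 (out_shuffle): [6 5 10 4 3 8 9 1 11 0 2 7]

Answer: 6 5 10 4 3 8 9 1 11 0 2 7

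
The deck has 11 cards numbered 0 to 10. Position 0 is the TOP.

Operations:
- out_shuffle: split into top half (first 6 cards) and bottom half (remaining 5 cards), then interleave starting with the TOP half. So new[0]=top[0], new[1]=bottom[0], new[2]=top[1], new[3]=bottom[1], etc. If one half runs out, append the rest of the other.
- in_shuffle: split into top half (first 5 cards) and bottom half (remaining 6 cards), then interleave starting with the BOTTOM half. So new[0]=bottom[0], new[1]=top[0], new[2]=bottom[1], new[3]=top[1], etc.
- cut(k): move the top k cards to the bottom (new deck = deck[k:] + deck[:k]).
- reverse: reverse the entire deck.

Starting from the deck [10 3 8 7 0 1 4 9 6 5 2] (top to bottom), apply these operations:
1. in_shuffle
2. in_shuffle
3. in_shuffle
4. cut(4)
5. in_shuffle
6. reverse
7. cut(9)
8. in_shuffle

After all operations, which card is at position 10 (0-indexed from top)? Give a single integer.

After op 1 (in_shuffle): [1 10 4 3 9 8 6 7 5 0 2]
After op 2 (in_shuffle): [8 1 6 10 7 4 5 3 0 9 2]
After op 3 (in_shuffle): [4 8 5 1 3 6 0 10 9 7 2]
After op 4 (cut(4)): [3 6 0 10 9 7 2 4 8 5 1]
After op 5 (in_shuffle): [7 3 2 6 4 0 8 10 5 9 1]
After op 6 (reverse): [1 9 5 10 8 0 4 6 2 3 7]
After op 7 (cut(9)): [3 7 1 9 5 10 8 0 4 6 2]
After op 8 (in_shuffle): [10 3 8 7 0 1 4 9 6 5 2]
Position 10: card 2.

Answer: 2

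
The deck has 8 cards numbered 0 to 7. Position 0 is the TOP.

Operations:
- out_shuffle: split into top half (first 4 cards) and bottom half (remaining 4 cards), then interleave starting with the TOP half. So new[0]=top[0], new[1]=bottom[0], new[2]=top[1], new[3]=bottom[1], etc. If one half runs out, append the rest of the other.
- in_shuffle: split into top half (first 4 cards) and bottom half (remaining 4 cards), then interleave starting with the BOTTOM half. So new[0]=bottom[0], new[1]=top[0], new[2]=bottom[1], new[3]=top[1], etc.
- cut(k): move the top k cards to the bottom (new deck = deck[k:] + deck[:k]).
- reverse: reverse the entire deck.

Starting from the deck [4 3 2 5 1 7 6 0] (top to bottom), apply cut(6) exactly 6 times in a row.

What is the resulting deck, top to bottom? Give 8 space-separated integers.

After op 1 (cut(6)): [6 0 4 3 2 5 1 7]
After op 2 (cut(6)): [1 7 6 0 4 3 2 5]
After op 3 (cut(6)): [2 5 1 7 6 0 4 3]
After op 4 (cut(6)): [4 3 2 5 1 7 6 0]
After op 5 (cut(6)): [6 0 4 3 2 5 1 7]
After op 6 (cut(6)): [1 7 6 0 4 3 2 5]

Answer: 1 7 6 0 4 3 2 5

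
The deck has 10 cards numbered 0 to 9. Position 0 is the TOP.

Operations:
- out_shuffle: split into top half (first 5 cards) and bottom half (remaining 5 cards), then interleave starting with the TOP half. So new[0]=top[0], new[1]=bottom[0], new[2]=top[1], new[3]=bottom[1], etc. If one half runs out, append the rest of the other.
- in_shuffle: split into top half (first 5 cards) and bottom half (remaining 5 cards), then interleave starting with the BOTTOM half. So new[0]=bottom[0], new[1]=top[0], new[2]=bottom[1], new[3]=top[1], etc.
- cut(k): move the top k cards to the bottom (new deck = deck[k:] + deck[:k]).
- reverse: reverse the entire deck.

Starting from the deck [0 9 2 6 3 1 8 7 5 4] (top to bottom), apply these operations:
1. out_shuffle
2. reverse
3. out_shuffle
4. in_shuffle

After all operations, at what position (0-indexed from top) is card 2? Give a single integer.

Answer: 3

Derivation:
After op 1 (out_shuffle): [0 1 9 8 2 7 6 5 3 4]
After op 2 (reverse): [4 3 5 6 7 2 8 9 1 0]
After op 3 (out_shuffle): [4 2 3 8 5 9 6 1 7 0]
After op 4 (in_shuffle): [9 4 6 2 1 3 7 8 0 5]
Card 2 is at position 3.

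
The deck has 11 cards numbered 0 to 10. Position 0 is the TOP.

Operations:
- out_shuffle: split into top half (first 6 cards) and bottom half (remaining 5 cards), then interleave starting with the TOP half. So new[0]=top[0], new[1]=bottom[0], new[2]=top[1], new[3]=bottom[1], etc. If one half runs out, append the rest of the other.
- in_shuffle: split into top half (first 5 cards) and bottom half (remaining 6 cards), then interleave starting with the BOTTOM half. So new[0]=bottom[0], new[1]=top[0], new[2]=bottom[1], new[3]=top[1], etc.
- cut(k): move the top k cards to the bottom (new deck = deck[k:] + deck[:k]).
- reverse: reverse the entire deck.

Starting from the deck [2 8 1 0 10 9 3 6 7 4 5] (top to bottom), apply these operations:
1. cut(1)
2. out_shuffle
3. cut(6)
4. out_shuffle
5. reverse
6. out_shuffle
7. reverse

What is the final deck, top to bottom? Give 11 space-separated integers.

After op 1 (cut(1)): [8 1 0 10 9 3 6 7 4 5 2]
After op 2 (out_shuffle): [8 6 1 7 0 4 10 5 9 2 3]
After op 3 (cut(6)): [10 5 9 2 3 8 6 1 7 0 4]
After op 4 (out_shuffle): [10 6 5 1 9 7 2 0 3 4 8]
After op 5 (reverse): [8 4 3 0 2 7 9 1 5 6 10]
After op 6 (out_shuffle): [8 9 4 1 3 5 0 6 2 10 7]
After op 7 (reverse): [7 10 2 6 0 5 3 1 4 9 8]

Answer: 7 10 2 6 0 5 3 1 4 9 8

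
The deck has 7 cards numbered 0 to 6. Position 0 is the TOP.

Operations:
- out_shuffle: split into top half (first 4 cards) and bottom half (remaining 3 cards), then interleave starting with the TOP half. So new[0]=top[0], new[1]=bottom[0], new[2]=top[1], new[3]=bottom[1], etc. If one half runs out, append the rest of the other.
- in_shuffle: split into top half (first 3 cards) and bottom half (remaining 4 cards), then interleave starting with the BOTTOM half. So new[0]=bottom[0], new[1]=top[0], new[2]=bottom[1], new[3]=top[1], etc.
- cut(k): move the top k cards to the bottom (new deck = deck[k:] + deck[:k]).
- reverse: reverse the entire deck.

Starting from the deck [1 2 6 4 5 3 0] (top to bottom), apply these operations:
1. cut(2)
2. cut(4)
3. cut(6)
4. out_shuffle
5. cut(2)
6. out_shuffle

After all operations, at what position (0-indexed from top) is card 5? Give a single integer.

After op 1 (cut(2)): [6 4 5 3 0 1 2]
After op 2 (cut(4)): [0 1 2 6 4 5 3]
After op 3 (cut(6)): [3 0 1 2 6 4 5]
After op 4 (out_shuffle): [3 6 0 4 1 5 2]
After op 5 (cut(2)): [0 4 1 5 2 3 6]
After op 6 (out_shuffle): [0 2 4 3 1 6 5]
Card 5 is at position 6.

Answer: 6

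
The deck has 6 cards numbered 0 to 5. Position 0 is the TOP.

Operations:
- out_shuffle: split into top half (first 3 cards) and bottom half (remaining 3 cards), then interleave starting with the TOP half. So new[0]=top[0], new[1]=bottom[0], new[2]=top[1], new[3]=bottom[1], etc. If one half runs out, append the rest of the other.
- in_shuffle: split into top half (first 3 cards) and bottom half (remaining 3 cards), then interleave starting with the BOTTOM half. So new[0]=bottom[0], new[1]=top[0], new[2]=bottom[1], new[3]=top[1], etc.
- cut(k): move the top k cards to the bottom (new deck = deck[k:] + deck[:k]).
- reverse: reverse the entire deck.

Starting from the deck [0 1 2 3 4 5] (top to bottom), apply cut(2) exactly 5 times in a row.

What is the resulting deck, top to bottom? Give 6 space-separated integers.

Answer: 4 5 0 1 2 3

Derivation:
After op 1 (cut(2)): [2 3 4 5 0 1]
After op 2 (cut(2)): [4 5 0 1 2 3]
After op 3 (cut(2)): [0 1 2 3 4 5]
After op 4 (cut(2)): [2 3 4 5 0 1]
After op 5 (cut(2)): [4 5 0 1 2 3]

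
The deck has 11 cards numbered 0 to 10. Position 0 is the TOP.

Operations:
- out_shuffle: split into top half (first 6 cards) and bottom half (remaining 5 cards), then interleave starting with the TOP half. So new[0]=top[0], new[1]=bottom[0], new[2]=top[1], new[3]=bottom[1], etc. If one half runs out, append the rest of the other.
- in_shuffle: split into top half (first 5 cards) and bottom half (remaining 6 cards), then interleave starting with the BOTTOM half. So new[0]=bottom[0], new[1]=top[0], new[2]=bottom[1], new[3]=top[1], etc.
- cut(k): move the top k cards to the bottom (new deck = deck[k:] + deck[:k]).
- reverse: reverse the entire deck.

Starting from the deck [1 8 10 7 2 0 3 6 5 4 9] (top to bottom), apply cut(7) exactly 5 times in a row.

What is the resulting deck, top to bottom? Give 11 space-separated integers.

After op 1 (cut(7)): [6 5 4 9 1 8 10 7 2 0 3]
After op 2 (cut(7)): [7 2 0 3 6 5 4 9 1 8 10]
After op 3 (cut(7)): [9 1 8 10 7 2 0 3 6 5 4]
After op 4 (cut(7)): [3 6 5 4 9 1 8 10 7 2 0]
After op 5 (cut(7)): [10 7 2 0 3 6 5 4 9 1 8]

Answer: 10 7 2 0 3 6 5 4 9 1 8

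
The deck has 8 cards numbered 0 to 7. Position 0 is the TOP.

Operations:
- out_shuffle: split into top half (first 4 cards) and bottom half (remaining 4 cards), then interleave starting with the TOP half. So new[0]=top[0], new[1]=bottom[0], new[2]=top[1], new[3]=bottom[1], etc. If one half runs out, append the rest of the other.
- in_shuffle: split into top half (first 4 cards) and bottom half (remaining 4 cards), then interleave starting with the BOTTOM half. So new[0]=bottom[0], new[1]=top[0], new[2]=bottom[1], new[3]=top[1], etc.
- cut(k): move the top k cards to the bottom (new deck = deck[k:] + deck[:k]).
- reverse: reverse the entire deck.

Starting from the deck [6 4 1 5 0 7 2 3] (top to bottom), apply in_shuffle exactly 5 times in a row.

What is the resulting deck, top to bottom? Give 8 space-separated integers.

Answer: 4 5 7 3 6 1 0 2

Derivation:
After op 1 (in_shuffle): [0 6 7 4 2 1 3 5]
After op 2 (in_shuffle): [2 0 1 6 3 7 5 4]
After op 3 (in_shuffle): [3 2 7 0 5 1 4 6]
After op 4 (in_shuffle): [5 3 1 2 4 7 6 0]
After op 5 (in_shuffle): [4 5 7 3 6 1 0 2]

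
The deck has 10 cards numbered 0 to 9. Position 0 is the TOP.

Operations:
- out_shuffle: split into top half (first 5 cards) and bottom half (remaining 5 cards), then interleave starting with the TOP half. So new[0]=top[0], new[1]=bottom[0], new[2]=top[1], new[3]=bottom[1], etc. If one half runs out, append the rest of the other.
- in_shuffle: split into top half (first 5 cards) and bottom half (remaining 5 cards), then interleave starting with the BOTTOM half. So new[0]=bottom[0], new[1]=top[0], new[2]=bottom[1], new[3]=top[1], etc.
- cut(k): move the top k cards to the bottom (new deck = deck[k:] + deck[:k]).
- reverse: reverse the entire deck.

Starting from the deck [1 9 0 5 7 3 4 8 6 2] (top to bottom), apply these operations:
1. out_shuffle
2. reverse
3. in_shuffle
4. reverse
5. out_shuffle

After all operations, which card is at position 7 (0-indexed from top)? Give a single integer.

Answer: 2

Derivation:
After op 1 (out_shuffle): [1 3 9 4 0 8 5 6 7 2]
After op 2 (reverse): [2 7 6 5 8 0 4 9 3 1]
After op 3 (in_shuffle): [0 2 4 7 9 6 3 5 1 8]
After op 4 (reverse): [8 1 5 3 6 9 7 4 2 0]
After op 5 (out_shuffle): [8 9 1 7 5 4 3 2 6 0]
Position 7: card 2.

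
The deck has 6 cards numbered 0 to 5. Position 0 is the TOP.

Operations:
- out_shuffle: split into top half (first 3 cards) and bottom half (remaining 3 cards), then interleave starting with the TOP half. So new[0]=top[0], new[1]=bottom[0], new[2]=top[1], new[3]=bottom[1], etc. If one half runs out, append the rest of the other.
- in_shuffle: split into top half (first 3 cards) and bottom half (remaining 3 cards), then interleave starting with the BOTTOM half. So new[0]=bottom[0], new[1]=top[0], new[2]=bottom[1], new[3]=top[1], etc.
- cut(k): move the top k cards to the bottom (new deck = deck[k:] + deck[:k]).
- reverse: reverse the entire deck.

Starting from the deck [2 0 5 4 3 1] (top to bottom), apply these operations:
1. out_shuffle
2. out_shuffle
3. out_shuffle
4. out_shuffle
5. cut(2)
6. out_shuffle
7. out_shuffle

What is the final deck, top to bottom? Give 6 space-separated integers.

Answer: 5 2 1 3 4 0

Derivation:
After op 1 (out_shuffle): [2 4 0 3 5 1]
After op 2 (out_shuffle): [2 3 4 5 0 1]
After op 3 (out_shuffle): [2 5 3 0 4 1]
After op 4 (out_shuffle): [2 0 5 4 3 1]
After op 5 (cut(2)): [5 4 3 1 2 0]
After op 6 (out_shuffle): [5 1 4 2 3 0]
After op 7 (out_shuffle): [5 2 1 3 4 0]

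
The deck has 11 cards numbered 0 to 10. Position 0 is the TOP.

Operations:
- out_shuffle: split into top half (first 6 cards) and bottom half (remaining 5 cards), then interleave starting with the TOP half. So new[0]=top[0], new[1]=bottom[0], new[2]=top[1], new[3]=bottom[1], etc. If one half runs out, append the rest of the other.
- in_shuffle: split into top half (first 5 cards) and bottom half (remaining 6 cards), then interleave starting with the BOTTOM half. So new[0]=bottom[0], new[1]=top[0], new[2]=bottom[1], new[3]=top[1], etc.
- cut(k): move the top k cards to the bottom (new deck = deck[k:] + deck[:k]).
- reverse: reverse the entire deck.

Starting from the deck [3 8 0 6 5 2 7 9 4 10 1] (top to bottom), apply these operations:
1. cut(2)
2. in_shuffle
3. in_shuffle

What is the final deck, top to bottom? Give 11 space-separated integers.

Answer: 5 9 1 0 2 4 3 6 7 10 8

Derivation:
After op 1 (cut(2)): [0 6 5 2 7 9 4 10 1 3 8]
After op 2 (in_shuffle): [9 0 4 6 10 5 1 2 3 7 8]
After op 3 (in_shuffle): [5 9 1 0 2 4 3 6 7 10 8]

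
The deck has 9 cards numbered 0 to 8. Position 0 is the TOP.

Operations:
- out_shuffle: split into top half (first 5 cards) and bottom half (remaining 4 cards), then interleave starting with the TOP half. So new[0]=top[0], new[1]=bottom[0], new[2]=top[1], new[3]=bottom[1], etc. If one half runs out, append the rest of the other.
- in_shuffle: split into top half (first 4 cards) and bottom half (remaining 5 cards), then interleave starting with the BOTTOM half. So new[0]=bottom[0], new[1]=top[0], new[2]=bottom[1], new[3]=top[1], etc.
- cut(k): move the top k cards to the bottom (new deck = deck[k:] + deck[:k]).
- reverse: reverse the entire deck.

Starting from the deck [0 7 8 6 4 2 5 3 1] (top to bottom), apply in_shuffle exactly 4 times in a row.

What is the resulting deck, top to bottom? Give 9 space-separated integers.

Answer: 6 3 8 5 7 2 0 4 1

Derivation:
After op 1 (in_shuffle): [4 0 2 7 5 8 3 6 1]
After op 2 (in_shuffle): [5 4 8 0 3 2 6 7 1]
After op 3 (in_shuffle): [3 5 2 4 6 8 7 0 1]
After op 4 (in_shuffle): [6 3 8 5 7 2 0 4 1]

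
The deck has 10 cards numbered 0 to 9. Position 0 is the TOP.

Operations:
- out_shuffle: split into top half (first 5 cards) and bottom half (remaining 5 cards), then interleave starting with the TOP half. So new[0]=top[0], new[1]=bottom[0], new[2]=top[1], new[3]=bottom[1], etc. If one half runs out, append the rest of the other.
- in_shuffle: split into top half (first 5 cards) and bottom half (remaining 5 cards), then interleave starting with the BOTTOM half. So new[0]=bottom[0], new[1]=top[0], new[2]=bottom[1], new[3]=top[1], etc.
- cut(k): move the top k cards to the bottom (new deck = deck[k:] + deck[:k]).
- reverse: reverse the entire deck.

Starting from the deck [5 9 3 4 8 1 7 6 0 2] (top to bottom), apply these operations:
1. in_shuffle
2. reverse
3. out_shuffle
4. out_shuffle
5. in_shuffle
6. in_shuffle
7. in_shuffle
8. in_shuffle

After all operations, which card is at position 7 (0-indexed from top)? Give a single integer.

Answer: 5

Derivation:
After op 1 (in_shuffle): [1 5 7 9 6 3 0 4 2 8]
After op 2 (reverse): [8 2 4 0 3 6 9 7 5 1]
After op 3 (out_shuffle): [8 6 2 9 4 7 0 5 3 1]
After op 4 (out_shuffle): [8 7 6 0 2 5 9 3 4 1]
After op 5 (in_shuffle): [5 8 9 7 3 6 4 0 1 2]
After op 6 (in_shuffle): [6 5 4 8 0 9 1 7 2 3]
After op 7 (in_shuffle): [9 6 1 5 7 4 2 8 3 0]
After op 8 (in_shuffle): [4 9 2 6 8 1 3 5 0 7]
Position 7: card 5.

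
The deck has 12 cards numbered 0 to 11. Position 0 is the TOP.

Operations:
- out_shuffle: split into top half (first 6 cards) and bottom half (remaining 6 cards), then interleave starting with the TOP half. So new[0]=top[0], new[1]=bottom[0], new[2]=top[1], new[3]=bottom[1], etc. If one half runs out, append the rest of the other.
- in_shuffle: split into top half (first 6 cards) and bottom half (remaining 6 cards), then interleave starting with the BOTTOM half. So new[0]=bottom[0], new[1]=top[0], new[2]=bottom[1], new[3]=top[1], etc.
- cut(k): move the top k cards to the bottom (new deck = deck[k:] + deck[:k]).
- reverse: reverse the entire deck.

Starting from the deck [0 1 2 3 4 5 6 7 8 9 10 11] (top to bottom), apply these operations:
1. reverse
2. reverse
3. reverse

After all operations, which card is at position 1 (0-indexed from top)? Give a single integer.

After op 1 (reverse): [11 10 9 8 7 6 5 4 3 2 1 0]
After op 2 (reverse): [0 1 2 3 4 5 6 7 8 9 10 11]
After op 3 (reverse): [11 10 9 8 7 6 5 4 3 2 1 0]
Position 1: card 10.

Answer: 10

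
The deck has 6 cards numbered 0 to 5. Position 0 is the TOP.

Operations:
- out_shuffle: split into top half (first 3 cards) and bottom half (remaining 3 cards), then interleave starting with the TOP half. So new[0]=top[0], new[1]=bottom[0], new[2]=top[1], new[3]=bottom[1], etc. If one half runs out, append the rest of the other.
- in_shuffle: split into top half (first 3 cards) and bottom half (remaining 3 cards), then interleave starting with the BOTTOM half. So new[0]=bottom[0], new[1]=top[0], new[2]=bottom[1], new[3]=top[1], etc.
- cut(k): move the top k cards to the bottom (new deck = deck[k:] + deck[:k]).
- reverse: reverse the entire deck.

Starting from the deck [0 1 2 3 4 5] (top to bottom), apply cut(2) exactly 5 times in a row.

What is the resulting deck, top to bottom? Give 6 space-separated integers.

After op 1 (cut(2)): [2 3 4 5 0 1]
After op 2 (cut(2)): [4 5 0 1 2 3]
After op 3 (cut(2)): [0 1 2 3 4 5]
After op 4 (cut(2)): [2 3 4 5 0 1]
After op 5 (cut(2)): [4 5 0 1 2 3]

Answer: 4 5 0 1 2 3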